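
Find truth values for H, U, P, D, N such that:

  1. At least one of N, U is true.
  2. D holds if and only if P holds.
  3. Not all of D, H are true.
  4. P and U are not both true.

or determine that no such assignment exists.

H = False, U = True, P = False, D = False, N = True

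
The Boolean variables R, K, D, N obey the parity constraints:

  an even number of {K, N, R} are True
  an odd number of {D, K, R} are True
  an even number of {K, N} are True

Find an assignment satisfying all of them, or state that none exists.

R=F, K=F, D=T, N=F

{K, N, R}: 0 true → even ✓
{D, K, R}: 1 true → odd ✓
{K, N}: 0 true → even ✓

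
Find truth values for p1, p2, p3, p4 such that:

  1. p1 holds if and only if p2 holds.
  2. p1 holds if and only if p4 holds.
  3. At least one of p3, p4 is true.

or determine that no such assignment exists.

p1=T, p2=T, p3=F, p4=T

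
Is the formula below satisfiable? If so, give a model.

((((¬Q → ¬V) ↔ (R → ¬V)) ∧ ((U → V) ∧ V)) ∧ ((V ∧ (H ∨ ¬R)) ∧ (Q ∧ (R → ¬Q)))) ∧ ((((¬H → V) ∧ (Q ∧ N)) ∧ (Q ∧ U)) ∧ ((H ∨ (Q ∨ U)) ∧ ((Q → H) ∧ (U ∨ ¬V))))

U=T, Q=T, R=F, N=T, H=T, V=T

  (((¬Q → ¬V) ↔ (R → ¬V)) ∧ ((U → V) ∧ V)) ∧ ((V ∧ (H ∨ ¬R)) ∧ (Q ∧ (R → ¬Q))) = True
    ((¬Q → ¬V) ↔ (R → ¬V)) ∧ ((U → V) ∧ V) = True
      (¬Q → ¬V) ↔ (R → ¬V) = True
        ¬Q → ¬V = True
          ¬Q = False
          ¬V = False
        R → ¬V = True
          ¬V = False
      (U → V) ∧ V = True
        U → V = True
    (V ∧ (H ∨ ¬R)) ∧ (Q ∧ (R → ¬Q)) = True
      V ∧ (H ∨ ¬R) = True
        H ∨ ¬R = True
          ¬R = True
      Q ∧ (R → ¬Q) = True
        R → ¬Q = True
          ¬Q = False
  (((¬H → V) ∧ (Q ∧ N)) ∧ (Q ∧ U)) ∧ ((H ∨ (Q ∨ U)) ∧ ((Q → H) ∧ (U ∨ ¬V))) = True
    ((¬H → V) ∧ (Q ∧ N)) ∧ (Q ∧ U) = True
      (¬H → V) ∧ (Q ∧ N) = True
        ¬H → V = True
          ¬H = False
        Q ∧ N = True
      Q ∧ U = True
    (H ∨ (Q ∨ U)) ∧ ((Q → H) ∧ (U ∨ ¬V)) = True
      H ∨ (Q ∨ U) = True
        Q ∨ U = True
      (Q → H) ∧ (U ∨ ¬V) = True
        Q → H = True
        U ∨ ¬V = True
          ¬V = False
Both conjuncts True, so the formula holds.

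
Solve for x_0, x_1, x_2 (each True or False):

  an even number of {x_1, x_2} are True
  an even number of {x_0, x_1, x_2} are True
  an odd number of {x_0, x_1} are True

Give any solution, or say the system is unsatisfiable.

x_0: False, x_1: True, x_2: True

{x_1, x_2}: 2 true → even ✓
{x_0, x_1, x_2}: 2 true → even ✓
{x_0, x_1}: 1 true → odd ✓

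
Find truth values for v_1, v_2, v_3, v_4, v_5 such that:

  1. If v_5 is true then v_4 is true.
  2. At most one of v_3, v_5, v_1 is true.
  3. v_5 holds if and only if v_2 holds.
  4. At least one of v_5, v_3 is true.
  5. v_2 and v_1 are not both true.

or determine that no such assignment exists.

v_1 = False, v_2 = False, v_3 = True, v_4 = True, v_5 = False

  (1) v_5=F ⇒ v_4: vacuous ✓
  (2) {v_3, v_5, v_1}: 1 true — at most one ✓
  (3) v_5=F, v_2=F — same ✓
  (4) {v_5, v_3}: 1 true — at least one ✓
  (5) v_2=F, v_1=F — not both ✓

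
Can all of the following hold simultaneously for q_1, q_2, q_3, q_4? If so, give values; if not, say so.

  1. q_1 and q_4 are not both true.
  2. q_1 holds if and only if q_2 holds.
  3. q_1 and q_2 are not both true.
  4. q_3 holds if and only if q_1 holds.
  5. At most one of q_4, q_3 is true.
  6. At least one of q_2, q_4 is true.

q_1 = False, q_2 = False, q_3 = False, q_4 = True

  (1) q_1=F, q_4=T — not both ✓
  (2) q_1=F, q_2=F — same ✓
  (3) q_1=F, q_2=F — not both ✓
  (4) q_3=F, q_1=F — same ✓
  (5) {q_4, q_3}: 1 true — at most one ✓
  (6) {q_2, q_4}: 1 true — at least one ✓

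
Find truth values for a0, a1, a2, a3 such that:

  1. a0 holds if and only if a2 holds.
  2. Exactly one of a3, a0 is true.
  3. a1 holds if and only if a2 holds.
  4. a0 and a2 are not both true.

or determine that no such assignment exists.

a0=F, a1=F, a2=F, a3=T

  (1) a0=F, a2=F — same ✓
  (2) {a3, a0}: 1 true — exactly one ✓
  (3) a1=F, a2=F — same ✓
  (4) a0=F, a2=F — not both ✓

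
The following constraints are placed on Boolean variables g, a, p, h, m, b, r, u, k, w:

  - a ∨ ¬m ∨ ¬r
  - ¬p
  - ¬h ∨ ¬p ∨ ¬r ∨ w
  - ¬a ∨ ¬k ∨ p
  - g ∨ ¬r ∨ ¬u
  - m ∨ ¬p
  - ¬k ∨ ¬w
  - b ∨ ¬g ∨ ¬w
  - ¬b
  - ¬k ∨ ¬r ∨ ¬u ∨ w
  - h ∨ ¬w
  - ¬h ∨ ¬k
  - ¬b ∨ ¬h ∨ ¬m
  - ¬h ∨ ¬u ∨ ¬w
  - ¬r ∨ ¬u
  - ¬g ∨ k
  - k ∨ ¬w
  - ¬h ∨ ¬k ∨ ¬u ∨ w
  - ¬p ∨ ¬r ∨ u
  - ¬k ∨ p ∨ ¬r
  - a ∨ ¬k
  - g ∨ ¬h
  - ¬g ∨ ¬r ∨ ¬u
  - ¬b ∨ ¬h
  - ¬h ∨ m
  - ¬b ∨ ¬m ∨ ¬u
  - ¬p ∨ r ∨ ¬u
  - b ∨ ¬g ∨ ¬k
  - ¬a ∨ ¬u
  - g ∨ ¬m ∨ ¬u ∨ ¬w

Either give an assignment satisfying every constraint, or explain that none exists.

Unit clause (¬p) forces p = False.
Unit clause (¬b) forces b = False.
Try g = True:
  (b ∨ ¬g ∨ ¬w) forces w = False.
  (¬g ∨ k) forces k = True.
  clause (b ∨ ¬g ∨ ¬k) is falsified — backtrack.
So g = False.
  then (g ∨ ¬h) forces h = False.
  then (h ∨ ¬w) forces w = False.
Set a = False.
  then (a ∨ ¬k) forces k = False.
Set m = True.
  then (a ∨ ¬m ∨ ¬r) forces r = False.
Set u = False.
All clauses satisfied.

g = False, a = False, p = False, h = False, m = True, b = False, r = False, u = False, k = False, w = False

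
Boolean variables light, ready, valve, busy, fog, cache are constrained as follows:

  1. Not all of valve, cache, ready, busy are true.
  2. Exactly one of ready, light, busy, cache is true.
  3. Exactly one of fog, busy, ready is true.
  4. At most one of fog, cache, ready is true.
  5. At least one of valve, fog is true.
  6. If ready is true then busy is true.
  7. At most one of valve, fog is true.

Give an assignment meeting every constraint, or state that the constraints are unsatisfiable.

light = False, ready = False, valve = True, busy = True, fog = False, cache = False

  (1) {valve, cache, ready, busy}: 2/4 true — not all ✓
  (2) {ready, light, busy, cache}: 1 true — exactly one ✓
  (3) {fog, busy, ready}: 1 true — exactly one ✓
  (4) {fog, cache, ready}: 0 true — at most one ✓
  (5) {valve, fog}: 1 true — at least one ✓
  (6) ready=F ⇒ busy: vacuous ✓
  (7) {valve, fog}: 1 true — at most one ✓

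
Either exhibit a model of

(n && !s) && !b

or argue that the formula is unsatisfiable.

s = False, b = False, n = True

  n && !s = True
    !s = True
  !b = True
Both conjuncts True, so the formula holds.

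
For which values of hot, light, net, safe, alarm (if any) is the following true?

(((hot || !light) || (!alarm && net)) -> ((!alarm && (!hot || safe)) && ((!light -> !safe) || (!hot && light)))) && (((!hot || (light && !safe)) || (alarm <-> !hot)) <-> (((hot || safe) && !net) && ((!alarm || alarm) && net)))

Case hot = True: the formula simplifies to ((!alarm && safe) && (!light -> !safe)) && (((light && !safe) || !alarm) <-> (!net && ((!alarm || alarm) && net))).
  alarm = True: the conjunct !alarm is False.
  alarm = False: simplifies to (safe && (!light -> !safe)) && (!net && net).
    net = True: the conjunct !net is False.
    net = False: the conjunct net is False.
Case hot = False: the formula simplifies to ((!light || (!alarm && net)) -> (!alarm && ((!light -> !safe) || light))) && ((safe && !net) && ((!alarm || alarm) && net)).
  net = True: the conjunct !net is False.
  net = False: the conjunct net is False.
Both cases fail — unsatisfiable.

No satisfying assignment exists.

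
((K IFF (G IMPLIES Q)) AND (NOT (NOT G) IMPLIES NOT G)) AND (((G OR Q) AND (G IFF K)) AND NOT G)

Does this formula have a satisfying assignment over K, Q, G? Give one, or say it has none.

Unsatisfiable — no assignment works.

Case G = True: the conjunct NOT (NOT G) IMPLIES NOT G becomes NOT False IMPLIES NOT True = False.
Case G = False: the formula simplifies to K AND (Q AND NOT K).
  K = True: the conjunct NOT K is False.
  K = False: the conjunct K is False.
Both cases fail — unsatisfiable.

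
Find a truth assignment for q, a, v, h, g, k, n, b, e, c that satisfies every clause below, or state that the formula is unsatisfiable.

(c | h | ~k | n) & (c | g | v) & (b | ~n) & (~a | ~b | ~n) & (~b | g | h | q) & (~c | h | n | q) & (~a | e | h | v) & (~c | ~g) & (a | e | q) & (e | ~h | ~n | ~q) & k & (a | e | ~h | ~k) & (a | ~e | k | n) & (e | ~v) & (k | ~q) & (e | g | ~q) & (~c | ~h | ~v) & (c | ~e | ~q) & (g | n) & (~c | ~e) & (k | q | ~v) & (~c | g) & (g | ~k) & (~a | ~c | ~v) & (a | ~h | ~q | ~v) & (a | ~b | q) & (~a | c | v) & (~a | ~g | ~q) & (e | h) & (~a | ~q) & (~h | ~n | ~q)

q: False; a: True; v: True; h: True; g: True; k: True; n: False; b: False; e: True; c: False

Unit clause (k) forces k = True.
In (g | ~k) only g is left, so g = True.
In (~c | ~g) only ~c is left, so c = False.
Try q = True:
  (c | ~e | ~q) forces e = False.
  (e | ~v) forces v = False.
  (~a | c | v) forces a = False.
  (a | e | ~h | ~k) forces h = False.
  clause (e | h) is falsified — backtrack.
So q = False.
Set a = True.
  then (~a | c | v) forces v = True.
  then (e | ~v) forces e = True.
Set h = True.
Try n = True:
  (b | ~n) forces b = True.
  clause (~a | ~b | ~n) is falsified — backtrack.
So n = False.
Set b = False.
All clauses satisfied.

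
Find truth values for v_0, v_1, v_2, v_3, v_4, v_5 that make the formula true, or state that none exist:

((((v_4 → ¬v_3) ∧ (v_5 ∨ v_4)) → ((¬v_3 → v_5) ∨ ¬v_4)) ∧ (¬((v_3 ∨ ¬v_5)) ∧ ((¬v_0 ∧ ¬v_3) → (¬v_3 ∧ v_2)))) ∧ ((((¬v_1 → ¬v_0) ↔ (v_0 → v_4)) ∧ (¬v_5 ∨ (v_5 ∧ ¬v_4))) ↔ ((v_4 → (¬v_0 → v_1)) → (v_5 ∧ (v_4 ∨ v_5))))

v_0: True, v_1: False, v_2: False, v_3: False, v_4: False, v_5: True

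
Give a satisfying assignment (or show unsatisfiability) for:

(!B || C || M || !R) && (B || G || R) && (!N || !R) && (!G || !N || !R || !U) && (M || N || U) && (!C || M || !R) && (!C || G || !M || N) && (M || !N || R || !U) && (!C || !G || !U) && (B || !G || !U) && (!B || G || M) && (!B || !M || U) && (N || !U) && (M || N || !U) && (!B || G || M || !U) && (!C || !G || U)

N = True, G = False, B = True, M = True, R = False, C = False, U = True

Set N = True.
  then (!N || !R) forces R = False.
Set G = False.
  then (B || G || R) forces B = True.
  then (!B || G || M) forces M = True.
  then (!B || !M || U) forces U = True.
Set C = False.
All clauses satisfied.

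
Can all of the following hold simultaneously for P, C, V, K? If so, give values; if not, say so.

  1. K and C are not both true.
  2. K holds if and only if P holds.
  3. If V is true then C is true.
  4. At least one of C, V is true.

P: False, C: True, V: False, K: False

  (1) K=F, C=T — not both ✓
  (2) K=F, P=F — same ✓
  (3) V=F ⇒ C: vacuous ✓
  (4) {C, V}: 1 true — at least one ✓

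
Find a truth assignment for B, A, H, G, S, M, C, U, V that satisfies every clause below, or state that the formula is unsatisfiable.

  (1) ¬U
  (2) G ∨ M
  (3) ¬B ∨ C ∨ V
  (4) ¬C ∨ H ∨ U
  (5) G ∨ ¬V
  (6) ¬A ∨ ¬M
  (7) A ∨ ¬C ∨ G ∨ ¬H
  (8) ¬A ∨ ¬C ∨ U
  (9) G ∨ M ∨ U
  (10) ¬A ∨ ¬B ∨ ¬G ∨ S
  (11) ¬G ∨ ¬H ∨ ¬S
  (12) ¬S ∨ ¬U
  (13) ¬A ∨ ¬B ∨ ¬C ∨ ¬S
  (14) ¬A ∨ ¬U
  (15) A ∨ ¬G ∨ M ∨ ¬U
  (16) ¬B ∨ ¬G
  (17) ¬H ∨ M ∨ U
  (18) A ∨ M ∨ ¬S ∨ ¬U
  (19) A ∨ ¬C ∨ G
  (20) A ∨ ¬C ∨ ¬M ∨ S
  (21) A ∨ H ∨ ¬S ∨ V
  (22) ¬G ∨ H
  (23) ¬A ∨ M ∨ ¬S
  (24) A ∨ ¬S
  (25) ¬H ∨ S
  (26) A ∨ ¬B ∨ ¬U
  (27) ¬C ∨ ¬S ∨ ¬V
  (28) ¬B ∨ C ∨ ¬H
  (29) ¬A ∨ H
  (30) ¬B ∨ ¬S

Unit clause (¬U) forces U = False.
Set B = False.
Try A = True:
  (¬A ∨ ¬M) forces M = False.
  (G ∨ M) forces G = True.
  (¬A ∨ ¬C ∨ U) forces C = False.
  (¬H ∨ M ∨ U) forces H = False.
  clause (¬G ∨ H) is falsified — backtrack.
So A = False.
  then (A ∨ ¬S) forces S = False.
  then (¬H ∨ S) forces H = False.
  then (¬C ∨ H ∨ U) forces C = False.
  then (¬G ∨ H) forces G = False.
  then (G ∨ M) forces M = True.
  then (G ∨ ¬V) forces V = False.
All clauses satisfied.

B = False; A = False; H = False; G = False; S = False; M = True; C = False; U = False; V = False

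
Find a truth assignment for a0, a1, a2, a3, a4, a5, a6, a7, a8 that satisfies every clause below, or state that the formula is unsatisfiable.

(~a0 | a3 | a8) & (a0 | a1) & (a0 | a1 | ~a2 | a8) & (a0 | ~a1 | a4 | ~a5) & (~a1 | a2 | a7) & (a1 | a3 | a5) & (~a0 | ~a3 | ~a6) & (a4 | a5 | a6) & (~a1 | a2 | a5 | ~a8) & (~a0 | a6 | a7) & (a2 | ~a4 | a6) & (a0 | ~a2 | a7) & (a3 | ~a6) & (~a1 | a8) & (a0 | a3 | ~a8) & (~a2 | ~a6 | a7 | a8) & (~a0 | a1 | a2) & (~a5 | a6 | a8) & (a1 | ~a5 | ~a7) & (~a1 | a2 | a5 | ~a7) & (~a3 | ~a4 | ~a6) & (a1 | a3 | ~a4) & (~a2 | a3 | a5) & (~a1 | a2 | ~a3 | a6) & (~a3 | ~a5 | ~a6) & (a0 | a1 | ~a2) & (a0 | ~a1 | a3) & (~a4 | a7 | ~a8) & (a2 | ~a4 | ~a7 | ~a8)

Set a0 = False.
  then (a0 | a1) forces a1 = True.
  then (~a1 | a8) forces a8 = True.
  then (a0 | a3 | ~a8) forces a3 = True.
Try a2 = False:
  (~a1 | a2 | a7) forces a7 = True.
  (~a1 | a2 | a5 | ~a8) forces a5 = True.
  (a0 | ~a1 | a4 | ~a5) forces a4 = True.
  clause (a2 | ~a4 | ~a7 | ~a8) is falsified — backtrack.
So a2 = True.
  then (a0 | ~a2 | a7) forces a7 = True.
Set a4 = True.
  then (~a3 | ~a4 | ~a6) forces a6 = False.
Set a5 = False.
All clauses satisfied.

a0 = False, a1 = True, a2 = True, a3 = True, a4 = True, a5 = False, a6 = False, a7 = True, a8 = True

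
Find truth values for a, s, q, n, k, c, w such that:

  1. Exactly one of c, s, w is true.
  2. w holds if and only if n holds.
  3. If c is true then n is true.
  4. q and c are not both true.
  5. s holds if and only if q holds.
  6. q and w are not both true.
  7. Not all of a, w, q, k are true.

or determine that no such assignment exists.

a = False; s = False; q = False; n = True; k = False; c = False; w = True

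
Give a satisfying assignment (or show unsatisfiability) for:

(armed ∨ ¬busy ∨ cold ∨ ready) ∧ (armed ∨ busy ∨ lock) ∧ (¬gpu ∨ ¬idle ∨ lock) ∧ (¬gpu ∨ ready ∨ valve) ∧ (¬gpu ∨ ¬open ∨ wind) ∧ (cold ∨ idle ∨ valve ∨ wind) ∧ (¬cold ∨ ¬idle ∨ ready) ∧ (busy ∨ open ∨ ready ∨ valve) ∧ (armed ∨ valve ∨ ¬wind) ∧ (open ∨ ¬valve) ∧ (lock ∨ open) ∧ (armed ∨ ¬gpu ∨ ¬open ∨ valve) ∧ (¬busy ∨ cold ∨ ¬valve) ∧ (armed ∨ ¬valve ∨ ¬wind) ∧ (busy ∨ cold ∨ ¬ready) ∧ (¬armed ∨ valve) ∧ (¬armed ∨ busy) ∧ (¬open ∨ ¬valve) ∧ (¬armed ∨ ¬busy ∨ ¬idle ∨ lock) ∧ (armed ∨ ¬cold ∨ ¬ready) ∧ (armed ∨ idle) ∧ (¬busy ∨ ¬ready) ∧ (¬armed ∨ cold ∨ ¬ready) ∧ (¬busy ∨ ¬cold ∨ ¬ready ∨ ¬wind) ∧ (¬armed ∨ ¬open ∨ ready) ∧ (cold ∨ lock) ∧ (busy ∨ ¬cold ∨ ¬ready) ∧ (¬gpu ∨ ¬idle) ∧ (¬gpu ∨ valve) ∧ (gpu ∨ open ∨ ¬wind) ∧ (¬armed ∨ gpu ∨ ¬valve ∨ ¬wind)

Set busy = False.
  then (¬armed ∨ busy) forces armed = False.
  then (armed ∨ idle) forces idle = True.
  then (¬gpu ∨ ¬idle) forces gpu = False.
  then (armed ∨ busy ∨ lock) forces lock = True.
Set open = True.
  then (¬open ∨ ¬valve) forces valve = False.
  then (armed ∨ valve ∨ ¬wind) forces wind = False.
Set ready = False.
  then (¬cold ∨ ¬idle ∨ ready) forces cold = False.
All clauses satisfied.

busy = False; idle = True; open = True; gpu = False; valve = False; ready = False; lock = True; armed = False; cold = False; wind = False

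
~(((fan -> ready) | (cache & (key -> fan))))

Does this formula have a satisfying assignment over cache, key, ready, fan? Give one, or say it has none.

cache=F, key=F, ready=F, fan=T

  ~(((fan -> ready) | (cache & (key -> fan)))) = True
    (fan -> ready) | (cache & (key -> fan)) = False
      fan -> ready = False
      cache & (key -> fan) = False
        key -> fan = True
The formula evaluates to True.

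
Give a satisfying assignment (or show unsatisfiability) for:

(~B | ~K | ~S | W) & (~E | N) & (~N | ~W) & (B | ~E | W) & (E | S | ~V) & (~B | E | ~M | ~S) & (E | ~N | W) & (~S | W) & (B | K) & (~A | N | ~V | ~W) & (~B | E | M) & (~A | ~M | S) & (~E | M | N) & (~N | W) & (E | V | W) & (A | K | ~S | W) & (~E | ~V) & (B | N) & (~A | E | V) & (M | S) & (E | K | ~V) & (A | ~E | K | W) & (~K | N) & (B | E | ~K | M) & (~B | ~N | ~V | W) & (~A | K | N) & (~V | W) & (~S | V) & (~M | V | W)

K = False, V = False, A = False, M = True, E = False, B = True, S = False, N = False, W = True

Try K = True:
  (~K | N) forces N = True.
  (~N | ~W) forces W = False.
  clause (~N | W) is falsified — backtrack.
So K = False.
  then (B | K) forces B = True.
Set V = False.
  then (~S | V) forces S = False.
  then (M | S) forces M = True.
  then (~M | V | W) forces W = True.
  then (~N | ~W) forces N = False.
  then (~A | ~M | S) forces A = False.
  then (~E | N) forces E = False.
All clauses satisfied.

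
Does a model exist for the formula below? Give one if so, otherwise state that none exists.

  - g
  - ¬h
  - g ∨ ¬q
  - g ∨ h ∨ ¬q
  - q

h = False, q = True, g = True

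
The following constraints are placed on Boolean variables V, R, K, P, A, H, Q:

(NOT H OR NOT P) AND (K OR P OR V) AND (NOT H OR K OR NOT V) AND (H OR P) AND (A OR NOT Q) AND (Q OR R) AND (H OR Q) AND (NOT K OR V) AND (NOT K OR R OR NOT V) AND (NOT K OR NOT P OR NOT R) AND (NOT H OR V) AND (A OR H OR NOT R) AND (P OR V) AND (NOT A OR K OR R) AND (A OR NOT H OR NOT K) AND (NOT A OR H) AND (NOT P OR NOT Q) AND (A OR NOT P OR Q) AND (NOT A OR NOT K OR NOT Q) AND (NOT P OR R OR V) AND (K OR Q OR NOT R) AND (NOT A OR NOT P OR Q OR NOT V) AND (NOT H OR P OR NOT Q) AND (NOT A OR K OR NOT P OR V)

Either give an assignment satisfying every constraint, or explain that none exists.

Try V = False:
  (NOT K OR V) forces K = False.
  (K OR P OR V) forces P = True.
  (NOT H OR NOT P) forces H = False.
  (H OR Q) forces Q = True.
  clause (NOT P OR NOT Q) is falsified — backtrack.
So V = True.
Set R = True.
Set K = True.
  then (NOT K OR NOT P OR NOT R) forces P = False.
  then (H OR P) forces H = True.
  then (A OR NOT H OR NOT K) forces A = True.
  then (NOT A OR NOT K OR NOT Q) forces Q = False.
All clauses satisfied.

V = True, R = True, K = True, P = False, A = True, H = True, Q = False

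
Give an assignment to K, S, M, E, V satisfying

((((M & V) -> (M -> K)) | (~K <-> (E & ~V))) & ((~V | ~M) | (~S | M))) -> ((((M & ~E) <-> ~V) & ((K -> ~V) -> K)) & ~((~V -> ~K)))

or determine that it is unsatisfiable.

K=F; S=T; M=T; E=F; V=T

  ((((M & V) -> (M -> K)) | (~K <-> (E & ~V))) & ((~V | ~M) | (~S | M))) -> ((((M & ~E) <-> ~V) & ((K -> ~V) -> K)) & ~((~V -> ~K))) = True
    (((M & V) -> (M -> K)) | (~K <-> (E & ~V))) & ((~V | ~M) | (~S | M)) = False
      ((M & V) -> (M -> K)) | (~K <-> (E & ~V)) = False
        (M & V) -> (M -> K) = False
          M & V = True
          M -> K = False
        ~K <-> (E & ~V) = False
          ~K = True
          E & ~V = False
            ~V = False
      (~V | ~M) | (~S | M) = True
        ~V | ~M = False
          ~V = False
          ~M = False
        ~S | M = True
          ~S = False
    (((M & ~E) <-> ~V) & ((K -> ~V) -> K)) & ~((~V -> ~K)) = False
      ((M & ~E) <-> ~V) & ((K -> ~V) -> K) = False
        (M & ~E) <-> ~V = False
          M & ~E = True
            ~E = True
          ~V = False
        (K -> ~V) -> K = False
          K -> ~V = True
            ~V = False
      ~((~V -> ~K)) = False
        ~V -> ~K = True
          ~V = False
          ~K = True
The formula evaluates to True.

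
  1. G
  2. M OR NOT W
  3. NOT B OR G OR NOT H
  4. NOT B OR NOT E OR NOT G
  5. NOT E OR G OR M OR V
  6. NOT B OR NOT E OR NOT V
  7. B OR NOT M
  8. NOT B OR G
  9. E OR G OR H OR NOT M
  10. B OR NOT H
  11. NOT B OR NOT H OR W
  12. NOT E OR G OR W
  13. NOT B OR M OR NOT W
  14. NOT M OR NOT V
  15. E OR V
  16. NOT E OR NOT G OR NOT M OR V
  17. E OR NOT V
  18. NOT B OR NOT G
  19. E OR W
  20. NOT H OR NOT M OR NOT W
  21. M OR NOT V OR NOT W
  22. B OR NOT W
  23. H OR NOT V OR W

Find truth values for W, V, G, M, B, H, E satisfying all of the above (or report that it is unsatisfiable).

Unit clause (G) forces G = True.
In (NOT B OR NOT G) only NOT B is left, so B = False.
In (B OR NOT W) only NOT W is left, so W = False.
In (B OR NOT M) only NOT M is left, so M = False.
In (B OR NOT H) only NOT H is left, so H = False.
In (E OR W) only E is left, so E = True.
In (H OR NOT V OR W) only NOT V is left, so V = False.
All clauses satisfied.

W = False, V = False, G = True, M = False, B = False, H = False, E = True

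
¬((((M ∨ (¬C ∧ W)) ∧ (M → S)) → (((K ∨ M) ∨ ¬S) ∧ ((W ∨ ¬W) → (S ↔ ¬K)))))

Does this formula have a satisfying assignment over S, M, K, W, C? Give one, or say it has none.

S=F, M=F, K=F, W=T, C=F

  ¬((((M ∨ (¬C ∧ W)) ∧ (M → S)) → (((K ∨ M) ∨ ¬S) ∧ ((W ∨ ¬W) → (S ↔ ¬K))))) = True
    ((M ∨ (¬C ∧ W)) ∧ (M → S)) → (((K ∨ M) ∨ ¬S) ∧ ((W ∨ ¬W) → (S ↔ ¬K))) = False
      (M ∨ (¬C ∧ W)) ∧ (M → S) = True
        M ∨ (¬C ∧ W) = True
          ¬C ∧ W = True
            ¬C = True
        M → S = True
      ((K ∨ M) ∨ ¬S) ∧ ((W ∨ ¬W) → (S ↔ ¬K)) = False
        (K ∨ M) ∨ ¬S = True
          K ∨ M = False
          ¬S = True
        (W ∨ ¬W) → (S ↔ ¬K) = False
          W ∨ ¬W = True
            ¬W = False
          S ↔ ¬K = False
            ¬K = True
The formula evaluates to True.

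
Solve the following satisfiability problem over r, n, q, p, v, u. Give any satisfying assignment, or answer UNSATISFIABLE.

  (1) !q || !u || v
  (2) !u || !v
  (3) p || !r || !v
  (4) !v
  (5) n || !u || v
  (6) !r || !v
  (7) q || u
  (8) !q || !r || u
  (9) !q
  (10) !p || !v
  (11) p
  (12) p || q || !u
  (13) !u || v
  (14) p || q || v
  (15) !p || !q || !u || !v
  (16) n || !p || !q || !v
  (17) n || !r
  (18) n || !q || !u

Case q = True:
  Clause (!q) is falsified — contradiction.
Case q = False:
  (!v) forces v = False.
  (q || u) forces u = True.
  Clause (!u || v) is falsified — contradiction.
Both cases fail, so the formula is unsatisfiable.

UNSATISFIABLE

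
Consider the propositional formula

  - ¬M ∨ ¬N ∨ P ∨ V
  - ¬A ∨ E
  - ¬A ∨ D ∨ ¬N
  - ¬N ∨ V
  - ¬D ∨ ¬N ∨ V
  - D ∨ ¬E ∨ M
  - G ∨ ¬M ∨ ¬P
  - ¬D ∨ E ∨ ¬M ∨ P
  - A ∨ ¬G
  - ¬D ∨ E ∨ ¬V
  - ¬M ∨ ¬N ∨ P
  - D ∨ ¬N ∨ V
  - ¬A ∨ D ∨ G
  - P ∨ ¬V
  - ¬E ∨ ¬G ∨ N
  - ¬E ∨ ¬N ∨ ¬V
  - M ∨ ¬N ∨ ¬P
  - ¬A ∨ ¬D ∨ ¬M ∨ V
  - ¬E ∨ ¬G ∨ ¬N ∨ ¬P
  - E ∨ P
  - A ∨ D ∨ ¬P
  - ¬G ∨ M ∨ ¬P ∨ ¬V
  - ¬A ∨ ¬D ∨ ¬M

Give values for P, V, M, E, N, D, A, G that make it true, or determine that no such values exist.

P = True; V = False; M = False; E = True; N = False; D = True; A = True; G = False

Set P = True.
Set V = False.
  then (¬N ∨ V) forces N = False.
Try M = True:
  (G ∨ ¬M ∨ ¬P) forces G = True.
  (A ∨ ¬G) forces A = True.
  (¬A ∨ E) forces E = True.
  clause (¬E ∨ ¬G ∨ N) is falsified — backtrack.
So M = False.
Set E = True.
  then (D ∨ ¬E ∨ M) forces D = True.
  then (¬E ∨ ¬G ∨ N) forces G = False.
Set A = True.
All clauses satisfied.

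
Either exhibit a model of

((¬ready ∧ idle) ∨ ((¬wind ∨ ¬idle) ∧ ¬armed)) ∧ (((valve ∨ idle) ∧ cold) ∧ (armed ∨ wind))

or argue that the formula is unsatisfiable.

idle = False, valve = True, cold = True, wind = True, ready = True, armed = False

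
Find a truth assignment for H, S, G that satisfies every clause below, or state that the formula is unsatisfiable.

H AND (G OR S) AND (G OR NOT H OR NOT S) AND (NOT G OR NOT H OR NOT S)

Unit clause (H) forces H = True.
Try S = True:
  (G OR NOT H OR NOT S) forces G = True.
  clause (NOT G OR NOT H OR NOT S) is falsified — backtrack.
So S = False.
  then (G OR S) forces G = True.
Check each clause:
  (H): H holds.
  (G OR S): G holds.
  (G OR NOT H OR NOT S): G holds.
  (NOT G OR NOT H OR NOT S): NOT S holds.
All clauses satisfied.

H = True, S = False, G = True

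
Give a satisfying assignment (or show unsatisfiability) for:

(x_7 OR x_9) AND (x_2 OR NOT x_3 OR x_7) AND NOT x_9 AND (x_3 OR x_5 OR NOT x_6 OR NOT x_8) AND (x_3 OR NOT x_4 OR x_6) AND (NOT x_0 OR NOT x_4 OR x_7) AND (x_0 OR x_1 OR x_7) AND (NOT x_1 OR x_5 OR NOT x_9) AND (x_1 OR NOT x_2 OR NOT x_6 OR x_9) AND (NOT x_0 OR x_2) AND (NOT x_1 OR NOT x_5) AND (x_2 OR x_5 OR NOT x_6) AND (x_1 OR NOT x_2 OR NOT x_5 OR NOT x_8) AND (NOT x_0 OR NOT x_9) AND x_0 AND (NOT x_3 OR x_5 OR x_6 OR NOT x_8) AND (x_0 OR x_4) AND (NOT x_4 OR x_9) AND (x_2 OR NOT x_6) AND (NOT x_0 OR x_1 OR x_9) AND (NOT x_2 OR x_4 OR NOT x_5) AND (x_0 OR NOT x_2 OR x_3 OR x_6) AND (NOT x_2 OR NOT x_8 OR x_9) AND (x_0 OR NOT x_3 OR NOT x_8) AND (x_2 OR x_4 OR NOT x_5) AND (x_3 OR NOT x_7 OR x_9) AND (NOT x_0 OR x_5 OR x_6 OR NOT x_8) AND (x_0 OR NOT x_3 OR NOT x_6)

Unit clause (NOT x_9) forces x_9 = False.
Unit clause (x_0) forces x_0 = True.
In (NOT x_4 OR x_9) only NOT x_4 is left, so x_4 = False.
In (NOT x_0 OR x_1 OR x_9) only x_1 is left, so x_1 = True.
In (x_7 OR x_9) only x_7 is left, so x_7 = True.
In (NOT x_0 OR x_2) only x_2 is left, so x_2 = True.
In (NOT x_1 OR NOT x_5) only NOT x_5 is left, so x_5 = False.
In (NOT x_2 OR NOT x_8 OR x_9) only NOT x_8 is left, so x_8 = False.
In (x_3 OR NOT x_7 OR x_9) only x_3 is left, so x_3 = True.
Set x_6 = False.
All clauses satisfied.

x_0 = True; x_1 = True; x_2 = True; x_3 = True; x_4 = False; x_5 = False; x_6 = False; x_7 = True; x_8 = False; x_9 = False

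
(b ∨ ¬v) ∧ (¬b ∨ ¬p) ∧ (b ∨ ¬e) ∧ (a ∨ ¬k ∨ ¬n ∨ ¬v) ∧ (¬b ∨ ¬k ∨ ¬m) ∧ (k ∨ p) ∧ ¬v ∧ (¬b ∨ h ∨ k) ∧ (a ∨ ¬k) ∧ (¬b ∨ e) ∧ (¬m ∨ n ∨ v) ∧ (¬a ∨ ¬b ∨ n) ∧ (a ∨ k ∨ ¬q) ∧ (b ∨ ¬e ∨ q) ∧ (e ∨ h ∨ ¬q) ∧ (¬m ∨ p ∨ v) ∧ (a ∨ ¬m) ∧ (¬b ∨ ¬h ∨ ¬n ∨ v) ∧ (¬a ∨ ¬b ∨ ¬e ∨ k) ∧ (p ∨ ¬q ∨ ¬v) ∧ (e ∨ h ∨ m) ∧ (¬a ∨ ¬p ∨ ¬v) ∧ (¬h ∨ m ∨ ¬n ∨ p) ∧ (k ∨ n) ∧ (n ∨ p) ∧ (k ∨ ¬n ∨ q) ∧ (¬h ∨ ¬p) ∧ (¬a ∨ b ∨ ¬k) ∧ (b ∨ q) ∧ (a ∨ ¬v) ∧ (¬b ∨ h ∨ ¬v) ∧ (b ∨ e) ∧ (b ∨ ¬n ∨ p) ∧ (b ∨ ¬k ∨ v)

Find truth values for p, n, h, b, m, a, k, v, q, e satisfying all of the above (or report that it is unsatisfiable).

Unit clause (¬v) forces v = False.
Try p = True:
  (¬b ∨ ¬p) forces b = False.
  (b ∨ ¬e) forces e = False.
  clause (b ∨ e) is falsified — backtrack.
So p = False.
  then (k ∨ p) forces k = True.
  then (a ∨ ¬k) forces a = True.
  then (¬m ∨ p ∨ v) forces m = False.
  then (n ∨ p) forces n = True.
  then (¬a ∨ b ∨ ¬k) forces b = True.
  then (¬b ∨ e) forces e = True.
  then (¬b ∨ ¬h ∨ ¬n ∨ v) forces h = False.
Set q = True.
All clauses satisfied.

p = False, n = True, h = False, b = True, m = False, a = True, k = True, v = False, q = True, e = True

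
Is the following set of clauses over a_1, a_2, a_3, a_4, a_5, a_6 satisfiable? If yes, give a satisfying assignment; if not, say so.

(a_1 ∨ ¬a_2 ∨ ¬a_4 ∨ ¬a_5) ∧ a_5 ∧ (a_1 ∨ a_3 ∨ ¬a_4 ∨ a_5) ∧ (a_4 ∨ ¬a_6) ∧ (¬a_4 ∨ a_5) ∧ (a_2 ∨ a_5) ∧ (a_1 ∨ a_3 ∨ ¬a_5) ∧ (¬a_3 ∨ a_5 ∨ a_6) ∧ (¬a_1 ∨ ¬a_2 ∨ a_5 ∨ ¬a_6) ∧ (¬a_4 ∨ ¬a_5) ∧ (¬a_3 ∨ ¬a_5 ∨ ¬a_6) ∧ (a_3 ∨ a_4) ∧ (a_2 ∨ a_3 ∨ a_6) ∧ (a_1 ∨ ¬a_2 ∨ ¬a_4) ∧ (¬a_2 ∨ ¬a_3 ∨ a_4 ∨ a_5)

a_1: False; a_2: False; a_3: True; a_4: False; a_5: True; a_6: False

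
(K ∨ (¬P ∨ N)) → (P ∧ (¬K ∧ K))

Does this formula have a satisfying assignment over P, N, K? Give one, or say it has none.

P=T; N=F; K=F

  (K ∨ (¬P ∨ N)) → (P ∧ (¬K ∧ K)) = True
    K ∨ (¬P ∨ N) = False
      ¬P ∨ N = False
        ¬P = False
    P ∧ (¬K ∧ K) = False
      ¬K ∧ K = False
        ¬K = True
The formula evaluates to True.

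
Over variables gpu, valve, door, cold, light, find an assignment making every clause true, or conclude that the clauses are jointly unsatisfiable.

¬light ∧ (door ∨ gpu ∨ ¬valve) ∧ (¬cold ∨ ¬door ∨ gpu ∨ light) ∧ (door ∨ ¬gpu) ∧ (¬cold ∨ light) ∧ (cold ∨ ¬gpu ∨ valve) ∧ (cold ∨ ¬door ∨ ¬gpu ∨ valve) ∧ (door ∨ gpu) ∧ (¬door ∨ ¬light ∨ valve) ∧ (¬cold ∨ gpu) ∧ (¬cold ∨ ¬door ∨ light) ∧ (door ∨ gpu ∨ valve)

Unit clause (¬light) forces light = False.
In (¬cold ∨ light) only ¬cold is left, so cold = False.
Set gpu = False.
  then (door ∨ gpu) forces door = True.
Set valve = True.
All clauses satisfied.

gpu=F, valve=T, door=T, cold=F, light=F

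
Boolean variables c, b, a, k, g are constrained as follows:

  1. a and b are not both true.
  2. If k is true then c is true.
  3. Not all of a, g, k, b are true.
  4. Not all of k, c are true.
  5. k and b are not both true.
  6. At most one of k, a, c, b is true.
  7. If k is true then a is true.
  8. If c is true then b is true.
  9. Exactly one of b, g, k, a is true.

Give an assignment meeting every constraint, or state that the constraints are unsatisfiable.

c: False, b: True, a: False, k: False, g: False

  (1) a=F, b=T — not both ✓
  (2) k=F ⇒ c: vacuous ✓
  (3) {a, g, k, b}: 1/4 true — not all ✓
  (4) {k, c}: 0/2 true — not all ✓
  (5) k=F, b=T — not both ✓
  (6) {k, a, c, b}: 1 true — at most one ✓
  (7) k=F ⇒ a: vacuous ✓
  (8) c=F ⇒ b: vacuous ✓
  (9) {b, g, k, a}: 1 true — exactly one ✓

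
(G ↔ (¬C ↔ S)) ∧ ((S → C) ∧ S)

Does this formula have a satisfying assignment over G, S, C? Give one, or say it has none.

G = False, S = True, C = True

  G ↔ (¬C ↔ S) = True
    ¬C ↔ S = False
      ¬C = False
  (S → C) ∧ S = True
    S → C = True
Both conjuncts True, so the formula holds.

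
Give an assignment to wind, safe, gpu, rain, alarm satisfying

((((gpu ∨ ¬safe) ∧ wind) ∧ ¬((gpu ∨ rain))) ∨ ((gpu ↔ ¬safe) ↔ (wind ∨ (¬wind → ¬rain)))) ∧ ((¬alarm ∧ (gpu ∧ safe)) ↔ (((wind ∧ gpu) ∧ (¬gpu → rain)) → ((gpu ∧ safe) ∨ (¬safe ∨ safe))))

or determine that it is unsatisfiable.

wind = False, safe = True, gpu = True, rain = True, alarm = False

  (((gpu ∨ ¬safe) ∧ wind) ∧ ¬((gpu ∨ rain))) ∨ ((gpu ↔ ¬safe) ↔ (wind ∨ (¬wind → ¬rain))) = True
    ((gpu ∨ ¬safe) ∧ wind) ∧ ¬((gpu ∨ rain)) = False
      (gpu ∨ ¬safe) ∧ wind = False
        gpu ∨ ¬safe = True
          ¬safe = False
      ¬((gpu ∨ rain)) = False
        gpu ∨ rain = True
    (gpu ↔ ¬safe) ↔ (wind ∨ (¬wind → ¬rain)) = True
      gpu ↔ ¬safe = False
        ¬safe = False
      wind ∨ (¬wind → ¬rain) = False
        ¬wind → ¬rain = False
          ¬wind = True
          ¬rain = False
  (¬alarm ∧ (gpu ∧ safe)) ↔ (((wind ∧ gpu) ∧ (¬gpu → rain)) → ((gpu ∧ safe) ∨ (¬safe ∨ safe))) = True
    ¬alarm ∧ (gpu ∧ safe) = True
      ¬alarm = True
      gpu ∧ safe = True
    ((wind ∧ gpu) ∧ (¬gpu → rain)) → ((gpu ∧ safe) ∨ (¬safe ∨ safe)) = True
      (wind ∧ gpu) ∧ (¬gpu → rain) = False
        wind ∧ gpu = False
        ¬gpu → rain = True
          ¬gpu = False
      (gpu ∧ safe) ∨ (¬safe ∨ safe) = True
        gpu ∧ safe = True
        ¬safe ∨ safe = True
          ¬safe = False
Both conjuncts True, so the formula holds.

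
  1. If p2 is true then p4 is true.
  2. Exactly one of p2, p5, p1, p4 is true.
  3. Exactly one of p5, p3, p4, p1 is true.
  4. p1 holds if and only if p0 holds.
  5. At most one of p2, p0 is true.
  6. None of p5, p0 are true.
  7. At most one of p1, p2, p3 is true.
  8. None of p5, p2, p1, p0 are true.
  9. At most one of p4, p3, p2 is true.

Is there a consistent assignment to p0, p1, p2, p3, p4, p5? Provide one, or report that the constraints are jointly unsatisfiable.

p0=F; p1=F; p2=F; p3=F; p4=T; p5=F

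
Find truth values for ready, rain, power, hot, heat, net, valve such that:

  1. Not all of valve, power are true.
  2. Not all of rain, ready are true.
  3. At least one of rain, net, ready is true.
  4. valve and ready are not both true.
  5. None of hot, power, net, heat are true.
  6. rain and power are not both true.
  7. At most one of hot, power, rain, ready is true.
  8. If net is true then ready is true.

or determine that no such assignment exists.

ready: False; rain: True; power: False; hot: False; heat: False; net: False; valve: True

  (1) {valve, power}: 1/2 true — not all ✓
  (2) {rain, ready}: 1/2 true — not all ✓
  (3) {rain, net, ready}: 1 true — at least one ✓
  (4) valve=T, ready=F — not both ✓
  (5) {hot, power, net, heat}: 0 true — none ✓
  (6) rain=T, power=F — not both ✓
  (7) {hot, power, rain, ready}: 1 true — at most one ✓
  (8) net=F ⇒ ready: vacuous ✓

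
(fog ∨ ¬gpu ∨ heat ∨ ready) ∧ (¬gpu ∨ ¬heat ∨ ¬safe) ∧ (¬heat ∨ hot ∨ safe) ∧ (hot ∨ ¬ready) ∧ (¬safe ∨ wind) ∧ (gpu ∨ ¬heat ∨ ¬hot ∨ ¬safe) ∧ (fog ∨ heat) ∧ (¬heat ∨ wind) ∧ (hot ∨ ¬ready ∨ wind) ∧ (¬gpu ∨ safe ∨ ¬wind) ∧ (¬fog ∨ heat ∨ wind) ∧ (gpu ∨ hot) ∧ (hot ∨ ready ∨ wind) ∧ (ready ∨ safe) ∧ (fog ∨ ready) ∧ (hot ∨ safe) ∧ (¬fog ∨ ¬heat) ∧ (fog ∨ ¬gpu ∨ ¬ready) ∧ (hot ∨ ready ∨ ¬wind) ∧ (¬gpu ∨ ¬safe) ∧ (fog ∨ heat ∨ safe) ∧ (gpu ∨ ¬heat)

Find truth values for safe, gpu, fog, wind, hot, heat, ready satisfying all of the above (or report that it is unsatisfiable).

Set safe = True.
  then (¬safe ∨ wind) forces wind = True.
  then (¬gpu ∨ ¬safe) forces gpu = False.
  then (gpu ∨ ¬heat) forces heat = False.
  then (fog ∨ heat) forces fog = True.
  then (gpu ∨ hot) forces hot = True.
Set ready = False.
All clauses satisfied.

safe = True, gpu = False, fog = True, wind = True, hot = True, heat = False, ready = False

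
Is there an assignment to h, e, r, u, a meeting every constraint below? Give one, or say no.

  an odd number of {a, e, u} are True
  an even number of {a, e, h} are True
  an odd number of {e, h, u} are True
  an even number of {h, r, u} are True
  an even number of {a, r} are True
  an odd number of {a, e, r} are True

Adding constraints 1, 2, 3, 5, 6 mod 2: every variable appears an even number of times on the left, so the left side is 0.
But the right sides sum to 1 (mod 2). 0 ≠ 1 — the system is inconsistent.

No satisfying assignment exists.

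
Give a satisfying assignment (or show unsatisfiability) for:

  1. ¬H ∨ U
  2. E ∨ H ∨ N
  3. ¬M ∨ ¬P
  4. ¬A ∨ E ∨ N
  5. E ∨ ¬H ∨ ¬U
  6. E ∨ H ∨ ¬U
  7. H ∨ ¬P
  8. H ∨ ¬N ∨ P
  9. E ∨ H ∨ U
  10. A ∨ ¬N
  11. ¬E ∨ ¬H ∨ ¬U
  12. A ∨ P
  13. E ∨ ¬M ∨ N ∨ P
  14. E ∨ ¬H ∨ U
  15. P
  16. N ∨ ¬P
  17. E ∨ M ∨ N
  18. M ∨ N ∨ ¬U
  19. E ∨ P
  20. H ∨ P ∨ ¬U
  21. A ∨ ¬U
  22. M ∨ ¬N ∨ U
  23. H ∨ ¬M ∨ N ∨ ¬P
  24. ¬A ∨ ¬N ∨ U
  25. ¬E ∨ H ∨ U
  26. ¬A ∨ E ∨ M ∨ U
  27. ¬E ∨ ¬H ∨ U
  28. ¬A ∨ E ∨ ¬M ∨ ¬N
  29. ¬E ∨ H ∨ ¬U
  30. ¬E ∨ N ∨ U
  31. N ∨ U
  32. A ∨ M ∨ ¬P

UNSATISFIABLE

Case H = True:
  (¬H ∨ U) forces U = True.
  (E ∨ ¬H ∨ ¬U) forces E = True.
  Clause (¬E ∨ ¬H ∨ ¬U) is falsified — contradiction.
Case H = False:
  (H ∨ ¬P) forces P = False.
  Clause (P) is falsified — contradiction.
Both cases fail, so the formula is unsatisfiable.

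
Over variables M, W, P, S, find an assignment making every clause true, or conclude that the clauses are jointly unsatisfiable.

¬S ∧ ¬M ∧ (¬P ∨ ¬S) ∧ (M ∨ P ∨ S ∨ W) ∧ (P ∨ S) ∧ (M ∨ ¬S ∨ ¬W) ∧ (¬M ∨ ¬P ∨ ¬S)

Unit clause (¬S) forces S = False.
Unit clause (¬M) forces M = False.
In (P ∨ S) only P is left, so P = True.
Set W = True.
Check each clause:
  (¬S): ¬S holds.
  (¬M): ¬M holds.
  (¬P ∨ ¬S): ¬S holds.
  (M ∨ P ∨ S ∨ W): P holds.
  (P ∨ S): P holds.
  (M ∨ ¬S ∨ ¬W): ¬S holds.
  (¬M ∨ ¬P ∨ ¬S): ¬M holds.
All clauses satisfied.

M = False, W = True, P = True, S = False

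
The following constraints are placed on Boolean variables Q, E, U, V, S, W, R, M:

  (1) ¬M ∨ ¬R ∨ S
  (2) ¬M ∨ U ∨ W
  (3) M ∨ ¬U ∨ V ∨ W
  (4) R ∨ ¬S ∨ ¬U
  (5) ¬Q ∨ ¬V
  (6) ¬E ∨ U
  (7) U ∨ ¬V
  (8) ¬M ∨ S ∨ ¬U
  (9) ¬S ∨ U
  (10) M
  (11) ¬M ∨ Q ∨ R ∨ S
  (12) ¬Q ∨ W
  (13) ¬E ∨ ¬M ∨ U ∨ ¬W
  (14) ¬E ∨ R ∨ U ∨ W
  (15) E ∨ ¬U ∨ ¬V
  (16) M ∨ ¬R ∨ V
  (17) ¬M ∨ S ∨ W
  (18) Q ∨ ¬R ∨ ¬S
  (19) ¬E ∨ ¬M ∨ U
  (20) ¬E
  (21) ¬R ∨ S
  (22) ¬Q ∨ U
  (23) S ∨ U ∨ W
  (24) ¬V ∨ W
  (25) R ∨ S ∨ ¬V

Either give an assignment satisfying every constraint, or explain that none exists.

Q = True, E = False, U = True, V = False, S = True, W = True, R = True, M = True

Unit clause (M) forces M = True.
Unit clause (¬E) forces E = False.
Set Q = True.
  then (¬Q ∨ ¬V) forces V = False.
  then (¬Q ∨ W) forces W = True.
  then (¬Q ∨ U) forces U = True.
  then (¬M ∨ S ∨ ¬U) forces S = True.
  then (R ∨ ¬S ∨ ¬U) forces R = True.
All clauses satisfied.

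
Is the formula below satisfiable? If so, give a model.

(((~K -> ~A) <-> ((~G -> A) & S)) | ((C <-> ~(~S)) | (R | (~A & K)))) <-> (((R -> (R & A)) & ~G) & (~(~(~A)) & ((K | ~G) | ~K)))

A = False; R = False; S = True; G = False; K = False; C = True

  (((~K -> ~A) <-> ((~G -> A) & S)) | ((C <-> ~(~S)) | (R | (~A & K)))) <-> (((R -> (R & A)) & ~G) & (~(~(~A)) & ((K | ~G) | ~K))) = True
    ((~K -> ~A) <-> ((~G -> A) & S)) | ((C <-> ~(~S)) | (R | (~A & K))) = True
      (~K -> ~A) <-> ((~G -> A) & S) = False
        ~K -> ~A = True
          ~K = True
          ~A = True
        (~G -> A) & S = False
          ~G -> A = False
            ~G = True
      (C <-> ~(~S)) | (R | (~A & K)) = True
        C <-> ~(~S) = True
          ~(~S) = True
            ~S = False
        R | (~A & K) = False
          ~A & K = False
            ~A = True
    ((R -> (R & A)) & ~G) & (~(~(~A)) & ((K | ~G) | ~K)) = True
      (R -> (R & A)) & ~G = True
        R -> (R & A) = True
          R & A = False
        ~G = True
      ~(~(~A)) & ((K | ~G) | ~K) = True
        ~(~(~A)) = True
          ~(~A) = False
            ~A = True
        (K | ~G) | ~K = True
          K | ~G = True
            ~G = True
          ~K = True
The formula evaluates to True.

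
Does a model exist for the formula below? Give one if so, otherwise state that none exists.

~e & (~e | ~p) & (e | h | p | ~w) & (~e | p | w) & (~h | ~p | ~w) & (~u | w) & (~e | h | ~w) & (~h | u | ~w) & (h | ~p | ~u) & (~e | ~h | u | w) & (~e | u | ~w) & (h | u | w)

w: False, e: False, h: True, u: False, p: False

Unit clause (~e) forces e = False.
Set w = False.
  then (~u | w) forces u = False.
  then (h | u | w) forces h = True.
Set p = False.
All clauses satisfied.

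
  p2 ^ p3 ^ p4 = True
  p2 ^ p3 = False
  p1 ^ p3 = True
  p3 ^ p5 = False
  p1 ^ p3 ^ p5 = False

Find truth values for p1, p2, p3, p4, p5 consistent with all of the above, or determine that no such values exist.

p1=F, p2=T, p3=T, p4=T, p5=T

p2 ^ p3 ^ p4 = T ^ T ^ T = True ✓
p2 ^ p3 = T ^ T = False ✓
p1 ^ p3 = F ^ T = True ✓
p3 ^ p5 = T ^ T = False ✓
p1 ^ p3 ^ p5 = F ^ T ^ T = False ✓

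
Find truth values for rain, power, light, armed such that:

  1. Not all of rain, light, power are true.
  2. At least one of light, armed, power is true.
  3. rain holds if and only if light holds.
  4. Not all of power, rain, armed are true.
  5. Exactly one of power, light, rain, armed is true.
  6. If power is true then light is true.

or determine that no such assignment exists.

rain = False, power = False, light = False, armed = True

  (1) {rain, light, power}: 0/3 true — not all ✓
  (2) {light, armed, power}: 1 true — at least one ✓
  (3) rain=F, light=F — same ✓
  (4) {power, rain, armed}: 1/3 true — not all ✓
  (5) {power, light, rain, armed}: 1 true — exactly one ✓
  (6) power=F ⇒ light: vacuous ✓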